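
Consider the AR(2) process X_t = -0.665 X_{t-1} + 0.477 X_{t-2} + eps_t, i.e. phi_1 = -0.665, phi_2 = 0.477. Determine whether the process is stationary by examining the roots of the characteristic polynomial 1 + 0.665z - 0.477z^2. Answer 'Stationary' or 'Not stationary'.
\text{Not stationary}

The AR(p) characteristic polynomial is P(z) = 1 + 0.665z - 0.477z^2.
Stationarity requires all roots to lie outside the unit circle, i.e. |z| > 1 for every root.
Set 1 + (0.665) z + (-0.477) z^2 = 0, i.e. a z^2 + b z + c = 0 with a = -0.477, b = 0.665, c = 1.
Discriminant D = b^2 - 4ac = (0.665)^2 - 4*(-0.477)*1 = 0.442225 - (-1.908) = 2.350225.
D >= 0, so the roots are real: z = (-b +/- sqrt(D)) / (2a) = (-0.665 +/- 1.533044) / (-0.954).
  z_1 = (-0.665 + 1.533044) / (-0.954) = -0.9099,   |z_1| = 0.9099.
  z_2 = (-0.665 - 1.533044) / (-0.954) = 2.304,   |z_2| = 2.304.
Moduli of all roots: 0.9099, 2.3040.
All moduli strictly greater than 1? No.
Verdict: Not stationary.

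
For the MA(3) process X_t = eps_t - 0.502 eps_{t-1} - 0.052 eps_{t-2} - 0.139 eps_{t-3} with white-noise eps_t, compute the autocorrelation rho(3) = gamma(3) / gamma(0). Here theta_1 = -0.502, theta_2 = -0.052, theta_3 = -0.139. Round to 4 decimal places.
\rho(3) = -0.1091

For an MA(q) process with theta_0 = 1, the autocovariance is
  gamma(k) = sigma^2 * sum_{i=0..q-k} theta_i * theta_{i+k},
and rho(k) = gamma(k) / gamma(0). Sigma^2 cancels.
  numerator   = (1)*(-0.139) = -0.139.
  denominator = (1)^2 + (-0.502)^2 + (-0.052)^2 + (-0.139)^2 = 1.274029.
  rho(3) = -0.139 / 1.274029 = -0.1091.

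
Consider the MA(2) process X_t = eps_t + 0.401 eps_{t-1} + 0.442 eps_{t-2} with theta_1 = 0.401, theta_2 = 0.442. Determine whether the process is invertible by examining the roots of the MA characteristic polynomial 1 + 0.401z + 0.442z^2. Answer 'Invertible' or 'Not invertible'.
\text{Invertible}

The MA(q) characteristic polynomial is P(z) = 1 + 0.401z + 0.442z^2.
Invertibility requires all roots to lie outside the unit circle, i.e. |z| > 1 for every root.
Set 1 + (0.401) z + (0.442) z^2 = 0, i.e. a z^2 + b z + c = 0 with a = 0.442, b = 0.401, c = 1.
Discriminant D = b^2 - 4ac = (0.401)^2 - 4*(0.442)*1 = 0.160801 - (1.768) = -1.607199.
D < 0, so the roots are the complex-conjugate pair z = (-b +/- i sqrt(-D)) / (2a) = -0.4536 +/- 1.4341i.
For a conjugate pair |z|^2 = z * conj(z) = (product of roots) = c/a = 1/(0.442) = 2.262443, so |z| = sqrt(2.262443) = 1.5041 for both roots.
Moduli of all roots: 1.5041, 1.5041.
All moduli strictly greater than 1? Yes.
Verdict: Invertible.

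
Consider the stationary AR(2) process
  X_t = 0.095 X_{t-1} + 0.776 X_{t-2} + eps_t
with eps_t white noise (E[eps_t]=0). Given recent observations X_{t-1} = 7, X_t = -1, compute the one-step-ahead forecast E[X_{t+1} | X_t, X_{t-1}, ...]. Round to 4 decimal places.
E[X_{t+1} \mid \mathcal F_t] = 5.3370

For an AR(p) model X_t = c + sum_i phi_i X_{t-i} + eps_t, the
one-step-ahead conditional mean is
  E[X_{t+1} | X_t, ...] = c + sum_i phi_i X_{t+1-i}.
Substitute known values:
  E[X_{t+1} | ...] = (0.095) * (-1) + (0.776) * (7)
                   = 5.3370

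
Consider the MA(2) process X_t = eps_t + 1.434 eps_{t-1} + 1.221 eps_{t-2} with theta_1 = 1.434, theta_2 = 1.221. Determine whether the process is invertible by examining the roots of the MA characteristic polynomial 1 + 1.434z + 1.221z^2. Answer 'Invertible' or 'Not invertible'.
\text{Not invertible}

The MA(q) characteristic polynomial is P(z) = 1 + 1.434z + 1.221z^2.
Invertibility requires all roots to lie outside the unit circle, i.e. |z| > 1 for every root.
Set 1 + (1.434) z + (1.221) z^2 = 0, i.e. a z^2 + b z + c = 0 with a = 1.221, b = 1.434, c = 1.
Discriminant D = b^2 - 4ac = (1.434)^2 - 4*(1.221)*1 = 2.056356 - (4.884) = -2.827644.
D < 0, so the roots are the complex-conjugate pair z = (-b +/- i sqrt(-D)) / (2a) = -0.5872 +/- 0.6886i.
For a conjugate pair |z|^2 = z * conj(z) = (product of roots) = c/a = 1/(1.221) = 0.819001, so |z| = sqrt(0.819001) = 0.905 for both roots.
Moduli of all roots: 0.9050, 0.9050.
All moduli strictly greater than 1? No.
Verdict: Not invertible.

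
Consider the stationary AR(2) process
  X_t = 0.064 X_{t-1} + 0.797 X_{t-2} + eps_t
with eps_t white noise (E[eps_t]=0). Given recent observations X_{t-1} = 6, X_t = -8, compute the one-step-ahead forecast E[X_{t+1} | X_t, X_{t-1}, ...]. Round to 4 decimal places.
E[X_{t+1} \mid \mathcal F_t] = 4.2700

For an AR(p) model X_t = c + sum_i phi_i X_{t-i} + eps_t, the
one-step-ahead conditional mean is
  E[X_{t+1} | X_t, ...] = c + sum_i phi_i X_{t+1-i}.
Substitute known values:
  E[X_{t+1} | ...] = (0.064) * (-8) + (0.797) * (6)
                   = 4.2700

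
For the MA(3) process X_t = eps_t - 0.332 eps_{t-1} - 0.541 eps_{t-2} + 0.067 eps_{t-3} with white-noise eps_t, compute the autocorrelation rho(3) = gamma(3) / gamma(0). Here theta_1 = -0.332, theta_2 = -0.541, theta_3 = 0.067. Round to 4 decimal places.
\rho(3) = 0.0476

For an MA(q) process with theta_0 = 1, the autocovariance is
  gamma(k) = sigma^2 * sum_{i=0..q-k} theta_i * theta_{i+k},
and rho(k) = gamma(k) / gamma(0). Sigma^2 cancels.
  numerator   = (1)*(0.067) = 0.067.
  denominator = (1)^2 + (-0.332)^2 + (-0.541)^2 + (0.067)^2 = 1.407394.
  rho(3) = 0.067 / 1.407394 = 0.0476.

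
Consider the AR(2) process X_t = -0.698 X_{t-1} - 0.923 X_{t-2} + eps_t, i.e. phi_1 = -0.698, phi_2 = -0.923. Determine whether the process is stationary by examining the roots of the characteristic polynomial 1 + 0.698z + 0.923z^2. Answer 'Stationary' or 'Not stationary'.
\text{Stationary}

The AR(p) characteristic polynomial is P(z) = 1 + 0.698z + 0.923z^2.
Stationarity requires all roots to lie outside the unit circle, i.e. |z| > 1 for every root.
Set 1 + (0.698) z + (0.923) z^2 = 0, i.e. a z^2 + b z + c = 0 with a = 0.923, b = 0.698, c = 1.
Discriminant D = b^2 - 4ac = (0.698)^2 - 4*(0.923)*1 = 0.487204 - (3.692) = -3.204796.
D < 0, so the roots are the complex-conjugate pair z = (-b +/- i sqrt(-D)) / (2a) = -0.3781 +/- 0.9698i.
For a conjugate pair |z|^2 = z * conj(z) = (product of roots) = c/a = 1/(0.923) = 1.083424, so |z| = sqrt(1.083424) = 1.0409 for both roots.
Moduli of all roots: 1.0409, 1.0409.
All moduli strictly greater than 1? Yes.
Verdict: Stationary.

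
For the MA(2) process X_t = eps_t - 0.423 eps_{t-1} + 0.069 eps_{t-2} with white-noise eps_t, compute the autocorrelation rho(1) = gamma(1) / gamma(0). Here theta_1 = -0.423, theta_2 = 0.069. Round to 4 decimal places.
\rho(1) = -0.3820

For an MA(q) process with theta_0 = 1, the autocovariance is
  gamma(k) = sigma^2 * sum_{i=0..q-k} theta_i * theta_{i+k},
and rho(k) = gamma(k) / gamma(0). Sigma^2 cancels.
  numerator   = (1)*(-0.423) + (-0.423)*(0.069) = -0.452187.
  denominator = (1)^2 + (-0.423)^2 + (0.069)^2 = 1.18369.
  rho(1) = -0.452187 / 1.18369 = -0.3820.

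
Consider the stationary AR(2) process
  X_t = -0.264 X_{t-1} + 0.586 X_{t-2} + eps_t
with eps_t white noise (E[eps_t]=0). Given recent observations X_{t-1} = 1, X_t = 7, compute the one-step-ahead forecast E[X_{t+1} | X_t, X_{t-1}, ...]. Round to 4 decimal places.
E[X_{t+1} \mid \mathcal F_t] = -1.2620

For an AR(p) model X_t = c + sum_i phi_i X_{t-i} + eps_t, the
one-step-ahead conditional mean is
  E[X_{t+1} | X_t, ...] = c + sum_i phi_i X_{t+1-i}.
Substitute known values:
  E[X_{t+1} | ...] = (-0.264) * (7) + (0.586) * (1)
                   = -1.2620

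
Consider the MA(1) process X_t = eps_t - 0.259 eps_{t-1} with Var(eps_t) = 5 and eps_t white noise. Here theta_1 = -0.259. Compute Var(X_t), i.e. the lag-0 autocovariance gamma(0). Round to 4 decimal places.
\gamma(0) = 5.3354

For an MA(q) process X_t = eps_t + sum_i theta_i eps_{t-i} with
Var(eps_t) = sigma^2, the variance is
  gamma(0) = sigma^2 * (1 + sum_i theta_i^2).
  sum_i theta_i^2 = (-0.259)^2 = 0.067081.
  gamma(0) = 5 * (1 + 0.067081) = 5 * 1.067081 = 5.335405, which rounds to 5.3354.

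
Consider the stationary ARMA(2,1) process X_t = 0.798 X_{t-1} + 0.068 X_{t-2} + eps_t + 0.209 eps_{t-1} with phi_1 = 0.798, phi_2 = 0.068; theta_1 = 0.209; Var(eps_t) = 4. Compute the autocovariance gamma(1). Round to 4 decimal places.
\gamma(1) = 18.9670

Multiply the model equation by X_{t-k} and take expectations. With theta_0 = psi_0 = 1 and psi_j the MA(infinity) weights, this gives
  gamma(k) - sum_i phi_i gamma(k-i) = c_k,
  c_k = sigma^2 * sum_{j=k..q} theta_j psi_{j-k}   (c_k = 0 for k > q),
using gamma(-m) = gamma(m).
psi-weights needed (psi_j = theta_j + sum_i phi_i psi_{j-i}):
  psi_1 = theta_1 + phi_1 = 0.209 + (0.798) = 1.007
Right-hand sides:
  c_0 = sigma^2 (1 + theta_1 psi_1) = 4 * (1 + (0.209)(1.007)) = 4 * 1.210463 = 4.841852
  c_1 = sigma^2 theta_1 = 4 * (0.209) = 0.836
  c_2 = 0
Equations for k = 0, 1, 2 (AR order 2, c_2 = 0):
  (E0) gamma(0) = phi_1 gamma(1) + phi_2 gamma(2) + c_0
  (E1) gamma(1) = phi_1 gamma(0) + phi_2 gamma(1) + c_1
  (E2) gamma(2) = phi_1 gamma(1) + phi_2 gamma(0)
From (E1): gamma(1) = A gamma(0) + B with
  A = phi_1 / (1 - phi_2) = 0.798 / 0.932 = 0.856223,   B = c_1 / (1 - phi_2) = 0.836 / 0.932 = 0.896996.
Insert (E2) into (E0): gamma(0) (1 - phi_2^2) = phi_1 (1 + phi_2) gamma(1) + c_0.
  phi_1 (1 + phi_2) = (0.798)(1.068) = 0.852264,   1 - phi_2^2 = 0.995376.
Replace gamma(1) by A gamma(0) + B and collect gamma(0):
  gamma(0) [0.995376 - (0.852264)(0.856223)] = (0.852264)(0.896996) + 4.841852
  gamma(0) * 0.265648 = 5.606329
  gamma(0) = 5.606329 / 0.265648 = 21.104368.
  gamma(1) = A gamma(0) + B = (0.856223)(21.104368) + (0.896996) = 18.967045.
Therefore gamma(1) = 18.9670 (to 4 decimal places).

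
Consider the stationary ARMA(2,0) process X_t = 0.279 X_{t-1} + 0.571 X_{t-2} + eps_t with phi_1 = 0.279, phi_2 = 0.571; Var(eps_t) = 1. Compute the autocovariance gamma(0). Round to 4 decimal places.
\gamma(0) = 2.5713

Multiply the model equation by X_{t-k} and take expectations. With theta_0 = psi_0 = 1 and psi_j the MA(infinity) weights, this gives
  gamma(k) - sum_i phi_i gamma(k-i) = c_k,
  c_k = sigma^2 * sum_{j=k..q} theta_j psi_{j-k}   (c_k = 0 for k > q),
using gamma(-m) = gamma(m).
Pure AR (q = 0): c_0 = sigma^2 = 1, c_k = 0 for k >= 1.
Equations for k = 0, 1, 2 (AR order 2, c_2 = 0):
  (E0) gamma(0) = phi_1 gamma(1) + phi_2 gamma(2) + c_0
  (E1) gamma(1) = phi_1 gamma(0) + phi_2 gamma(1) + c_1
  (E2) gamma(2) = phi_1 gamma(1) + phi_2 gamma(0)
From (E1): gamma(1) = A gamma(0) + B with
  A = phi_1 / (1 - phi_2) = 0.279 / 0.429 = 0.65035,   B = c_1 / (1 - phi_2) = 0 / 0.429 = 0.
Insert (E2) into (E0): gamma(0) (1 - phi_2^2) = phi_1 (1 + phi_2) gamma(1) + c_0.
  phi_1 (1 + phi_2) = (0.279)(1.571) = 0.438309,   1 - phi_2^2 = 0.673959.
Replace gamma(1) by A gamma(0) + B and collect gamma(0):
  gamma(0) [0.673959 - (0.438309)(0.65035)] = c_0 = 1
  gamma(0) * 0.388905 = 1
  gamma(0) = 1 / 0.388905 = 2.571323.
Therefore gamma(0) = 2.5713 (to 4 decimal places).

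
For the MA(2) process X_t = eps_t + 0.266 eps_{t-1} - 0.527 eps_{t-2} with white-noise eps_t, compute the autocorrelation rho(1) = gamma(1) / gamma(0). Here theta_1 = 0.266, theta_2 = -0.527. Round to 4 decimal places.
\rho(1) = 0.0933

For an MA(q) process with theta_0 = 1, the autocovariance is
  gamma(k) = sigma^2 * sum_{i=0..q-k} theta_i * theta_{i+k},
and rho(k) = gamma(k) / gamma(0). Sigma^2 cancels.
  numerator   = (1)*(0.266) + (0.266)*(-0.527) = 0.125818.
  denominator = (1)^2 + (0.266)^2 + (-0.527)^2 = 1.348485.
  rho(1) = 0.125818 / 1.348485 = 0.0933.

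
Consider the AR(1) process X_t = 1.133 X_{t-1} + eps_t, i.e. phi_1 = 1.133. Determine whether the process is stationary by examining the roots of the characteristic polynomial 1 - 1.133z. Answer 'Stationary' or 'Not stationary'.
\text{Not stationary}

The AR(p) characteristic polynomial is P(z) = 1 - 1.133z.
Stationarity requires all roots to lie outside the unit circle, i.e. |z| > 1 for every root.
This is linear in z: 1 + (-1.133) z = 0  =>  z = -1/(-1.133) = 0.882613,  |z| = 0.882613.
Moduli of all roots: 0.8826.
All moduli strictly greater than 1? No.
Verdict: Not stationary.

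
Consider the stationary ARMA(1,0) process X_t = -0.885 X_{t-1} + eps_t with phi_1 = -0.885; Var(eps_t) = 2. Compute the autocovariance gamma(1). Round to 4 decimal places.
\gamma(1) = -8.1651

Multiply the model equation by X_{t-k} and take expectations. With theta_0 = psi_0 = 1 and psi_j the MA(infinity) weights, this gives
  gamma(k) - sum_i phi_i gamma(k-i) = c_k,
  c_k = sigma^2 * sum_{j=k..q} theta_j psi_{j-k}   (c_k = 0 for k > q),
using gamma(-m) = gamma(m).
Pure AR (q = 0): c_0 = sigma^2 = 2, c_k = 0 for k >= 1.
Equations for k = 0 and k = 1 (AR order 1):
  gamma(0) = phi_1 gamma(1) + c_0
  gamma(1) = phi_1 gamma(0) + c_1
Substituting the second into the first: gamma(0) (1 - phi_1^2) = c_0 + phi_1 c_1, so
  gamma(0) = c_0 / (1 - phi_1^2) = 2 / (1 - (-0.885)^2) = 2 / 0.216775 = 9.226156.
  gamma(1) = phi_1 gamma(0) = (-0.885)(9.226156) = -8.165148.
Therefore gamma(1) = -8.1651 (to 4 decimal places).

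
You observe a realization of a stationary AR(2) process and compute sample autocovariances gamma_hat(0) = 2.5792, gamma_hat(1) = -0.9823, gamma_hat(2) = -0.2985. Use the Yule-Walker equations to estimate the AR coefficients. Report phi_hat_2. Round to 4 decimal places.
\hat\phi_{2} = -0.3050

The Yule-Walker equations for an AR(p) process read, in matrix form,
  Gamma_p phi = r_p,   with   (Gamma_p)_{ij} = gamma(|i - j|),
                       (r_p)_i = gamma(i),   i,j = 1..p.
Substitute the sample gammas (Toeplitz matrix and right-hand side of size 2):
  Gamma_p = [[2.5792, -0.9823], [-0.9823, 2.5792]]
  r_p     = [-0.9823, -0.2985]
Written out:
  2.5792 phi_1 - 0.9823 phi_2 = -0.9823
  -0.9823 phi_1 + 2.5792 phi_2 = -0.2985
Solve by Cramer's rule:
  det = gamma(0)^2 - gamma(1)^2 = (2.5792)^2 - (-0.9823)^2 = 6.65227264 - 0.96491329 = 5.68735935
  phi_hat_1 = [gamma(1) gamma(0) - gamma(1) gamma(2)] / det = [(-0.9823)(2.5792) - (-0.9823)(-0.2985)] / 5.68735935 = -2.82676471 / 5.68735935 = -0.497
  phi_hat_2 = [gamma(0) gamma(2) - gamma(1)^2] / det = [(2.5792)(-0.2985) - (-0.9823)^2] / 5.68735935 = -1.73480449 / 5.68735935 = -0.305
So phi_hat = [-0.4970, -0.3050].
Therefore phi_hat_2 = -0.3050.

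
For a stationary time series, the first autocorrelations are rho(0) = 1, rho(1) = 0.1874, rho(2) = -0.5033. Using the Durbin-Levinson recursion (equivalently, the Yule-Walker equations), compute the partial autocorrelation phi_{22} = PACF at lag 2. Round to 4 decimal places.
\phi_{22} = -0.5580

The PACF at lag k is phi_{kk}, the last component of the solution
to the Yule-Walker system G_k phi = r_k where
  (G_k)_{ij} = rho(|i - j|), (r_k)_i = rho(i), i,j = 1..k.
Equivalently, Durbin-Levinson gives phi_{kk} iteratively:
  phi_{11} = rho(1)
  phi_{kk} = [rho(k) - sum_{j=1..k-1} phi_{k-1,j} rho(k-j)]
            / [1 - sum_{j=1..k-1} phi_{k-1,j} rho(j)],
  phi_{k,j} = phi_{k-1,j} - phi_{kk} phi_{k-1,k-j},  j = 1..k-1.
Step k = 1:
  phi_11 = rho(1) = 0.1874.
Step k = 2:
  phi_22 = [rho(2) - phi_11 rho(1)] / [1 - phi_11 rho(1)] = [-0.5033 - (0.1874)(0.1874)] / [1 - (0.1874)(0.1874)]
         = -0.53841876 / 0.96488124 = -0.558.
Therefore phi_{22} = -0.5580.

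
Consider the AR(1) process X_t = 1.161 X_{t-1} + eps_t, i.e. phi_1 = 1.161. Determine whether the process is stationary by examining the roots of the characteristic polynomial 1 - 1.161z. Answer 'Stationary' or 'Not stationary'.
\text{Not stationary}

The AR(p) characteristic polynomial is P(z) = 1 - 1.161z.
Stationarity requires all roots to lie outside the unit circle, i.e. |z| > 1 for every root.
This is linear in z: 1 + (-1.161) z = 0  =>  z = -1/(-1.161) = 0.861326,  |z| = 0.861326.
Moduli of all roots: 0.8613.
All moduli strictly greater than 1? No.
Verdict: Not stationary.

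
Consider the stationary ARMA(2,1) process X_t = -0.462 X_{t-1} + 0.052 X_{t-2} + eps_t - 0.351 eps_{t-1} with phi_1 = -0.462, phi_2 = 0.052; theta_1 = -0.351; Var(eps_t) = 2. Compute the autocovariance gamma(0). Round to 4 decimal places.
\gamma(0) = 3.8539

Multiply the model equation by X_{t-k} and take expectations. With theta_0 = psi_0 = 1 and psi_j the MA(infinity) weights, this gives
  gamma(k) - sum_i phi_i gamma(k-i) = c_k,
  c_k = sigma^2 * sum_{j=k..q} theta_j psi_{j-k}   (c_k = 0 for k > q),
using gamma(-m) = gamma(m).
psi-weights needed (psi_j = theta_j + sum_i phi_i psi_{j-i}):
  psi_1 = theta_1 + phi_1 = -0.351 + (-0.462) = -0.813
Right-hand sides:
  c_0 = sigma^2 (1 + theta_1 psi_1) = 2 * (1 + (-0.351)(-0.813)) = 2 * 1.285363 = 2.570726
  c_1 = sigma^2 theta_1 = 2 * (-0.351) = -0.702
  c_2 = 0
Equations for k = 0, 1, 2 (AR order 2, c_2 = 0):
  (E0) gamma(0) = phi_1 gamma(1) + phi_2 gamma(2) + c_0
  (E1) gamma(1) = phi_1 gamma(0) + phi_2 gamma(1) + c_1
  (E2) gamma(2) = phi_1 gamma(1) + phi_2 gamma(0)
From (E1): gamma(1) = A gamma(0) + B with
  A = phi_1 / (1 - phi_2) = -0.462 / 0.948 = -0.487342,   B = c_1 / (1 - phi_2) = -0.702 / 0.948 = -0.740506.
Insert (E2) into (E0): gamma(0) (1 - phi_2^2) = phi_1 (1 + phi_2) gamma(1) + c_0.
  phi_1 (1 + phi_2) = (-0.462)(1.052) = -0.486024,   1 - phi_2^2 = 0.997296.
Replace gamma(1) by A gamma(0) + B and collect gamma(0):
  gamma(0) [0.997296 - (-0.486024)(-0.487342)] = (-0.486024)(-0.740506) + 2.570726
  gamma(0) * 0.760436 = 2.93063
  gamma(0) = 2.93063 / 0.760436 = 3.85388.
Therefore gamma(0) = 3.8539 (to 4 decimal places).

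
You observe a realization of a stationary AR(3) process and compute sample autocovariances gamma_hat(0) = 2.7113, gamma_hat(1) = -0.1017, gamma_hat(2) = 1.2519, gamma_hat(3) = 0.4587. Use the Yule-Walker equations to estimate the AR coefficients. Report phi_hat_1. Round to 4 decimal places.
\hat\phi_{1} = -0.1350

The Yule-Walker equations for an AR(p) process read, in matrix form,
  Gamma_p phi = r_p,   with   (Gamma_p)_{ij} = gamma(|i - j|),
                       (r_p)_i = gamma(i),   i,j = 1..p.
Substitute the sample gammas (Toeplitz matrix and right-hand side of size 3):
  Gamma_p = [[2.7113, -0.1017, 1.2519], [-0.1017, 2.7113, -0.1017], [1.2519, -0.1017, 2.7113]]
  r_p     = [-0.1017, 1.2519, 0.4587]
Written out (R1..R3):
  (R1) 2.7113 phi_1 - 0.1017 phi_2 + 1.2519 phi_3 = -0.1017
  (R2) -0.1017 phi_1 + 2.7113 phi_2 - 0.1017 phi_3 = 1.2519
  (R3) 1.2519 phi_1 - 0.1017 phi_2 + 2.7113 phi_3 = 0.4587
Gaussian elimination:
  R2 <- R2 - (-0.1017/2.7113) R1 = R2 - (-0.03751) R1:  2.707485 phi_2 - 0.054742 phi_3 = 1.248085
  R3 <- R3 - (1.2519/2.7113) R1 = R3 - (0.461734) R1:  -0.054742 phi_2 + 2.133255 phi_3 = 0.505658
  R3 <- R3 - (-0.054742/2.707485) R2 = R3 - (-0.020219) R2:  2.132148 phi_3 = 0.530893
Back-substitution:
  phi_hat_3 = 0.530893 / 2.132148 = 0.248994
  phi_hat_2 = (1.248085 - (-0.054742)(0.248994)) / 2.707485 = 0.46601
  phi_hat_1 = (-0.1017 - (-0.1017)(0.46601) - (1.2519)(0.248994)) / 2.7113 = -0.134999
So phi_hat = [-0.1350, 0.4660, 0.2490].
Therefore phi_hat_1 = -0.1350.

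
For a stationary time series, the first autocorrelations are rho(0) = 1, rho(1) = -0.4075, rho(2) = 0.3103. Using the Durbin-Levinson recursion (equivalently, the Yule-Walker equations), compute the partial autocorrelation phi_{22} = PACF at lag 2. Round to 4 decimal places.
\phi_{22} = 0.1730

The PACF at lag k is phi_{kk}, the last component of the solution
to the Yule-Walker system G_k phi = r_k where
  (G_k)_{ij} = rho(|i - j|), (r_k)_i = rho(i), i,j = 1..k.
Equivalently, Durbin-Levinson gives phi_{kk} iteratively:
  phi_{11} = rho(1)
  phi_{kk} = [rho(k) - sum_{j=1..k-1} phi_{k-1,j} rho(k-j)]
            / [1 - sum_{j=1..k-1} phi_{k-1,j} rho(j)],
  phi_{k,j} = phi_{k-1,j} - phi_{kk} phi_{k-1,k-j},  j = 1..k-1.
Step k = 1:
  phi_11 = rho(1) = -0.4075.
Step k = 2:
  phi_22 = [rho(2) - phi_11 rho(1)] / [1 - phi_11 rho(1)] = [0.3103 - (-0.4075)(-0.4075)] / [1 - (-0.4075)(-0.4075)]
         = 0.14424375 / 0.83394375 = 0.173.
Therefore phi_{22} = 0.1730.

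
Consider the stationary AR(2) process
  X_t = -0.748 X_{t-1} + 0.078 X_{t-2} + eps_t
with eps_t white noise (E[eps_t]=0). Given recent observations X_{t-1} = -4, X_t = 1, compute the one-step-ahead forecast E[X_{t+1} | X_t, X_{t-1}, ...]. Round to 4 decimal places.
E[X_{t+1} \mid \mathcal F_t] = -1.0600

For an AR(p) model X_t = c + sum_i phi_i X_{t-i} + eps_t, the
one-step-ahead conditional mean is
  E[X_{t+1} | X_t, ...] = c + sum_i phi_i X_{t+1-i}.
Substitute known values:
  E[X_{t+1} | ...] = (-0.748) * (1) + (0.078) * (-4)
                   = -1.0600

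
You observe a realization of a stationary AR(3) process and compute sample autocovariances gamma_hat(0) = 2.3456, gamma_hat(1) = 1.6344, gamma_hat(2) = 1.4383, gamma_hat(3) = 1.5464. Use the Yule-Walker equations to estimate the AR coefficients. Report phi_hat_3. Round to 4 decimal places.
\hat\phi_{3} = 0.3420

The Yule-Walker equations for an AR(p) process read, in matrix form,
  Gamma_p phi = r_p,   with   (Gamma_p)_{ij} = gamma(|i - j|),
                       (r_p)_i = gamma(i),   i,j = 1..p.
Substitute the sample gammas (Toeplitz matrix and right-hand side of size 3):
  Gamma_p = [[2.3456, 1.6344, 1.4383], [1.6344, 2.3456, 1.6344], [1.4383, 1.6344, 2.3456]]
  r_p     = [1.6344, 1.4383, 1.5464]
Written out (R1..R3):
  (R1) 2.3456 phi_1 + 1.6344 phi_2 + 1.4383 phi_3 = 1.6344
  (R2) 1.6344 phi_1 + 2.3456 phi_2 + 1.6344 phi_3 = 1.4383
  (R3) 1.4383 phi_1 + 1.6344 phi_2 + 2.3456 phi_3 = 1.5464
Gaussian elimination:
  R2 <- R2 - (1.6344/2.3456) R1 = R2 - (0.696794) R1:  1.20676 phi_2 + 0.632201 phi_3 = 0.29946
  R3 <- R3 - (1.4383/2.3456) R1 = R3 - (0.613191) R1:  0.632201 phi_2 + 1.463648 phi_3 = 0.544201
  R3 <- R3 - (0.632201/1.20676) R2 = R3 - (0.523883) R2:  1.132448 phi_3 = 0.387319
Back-substitution:
  phi_hat_3 = 0.387319 / 1.132448 = 0.342019
  phi_hat_2 = (0.29946 - (0.632201)(0.342019)) / 1.20676 = 0.068974
  phi_hat_1 = (1.6344 - (1.6344)(0.068974) - (1.4383)(0.342019)) / 2.3456 = 0.43901
So phi_hat = [0.4390, 0.0690, 0.3420].
Therefore phi_hat_3 = 0.3420.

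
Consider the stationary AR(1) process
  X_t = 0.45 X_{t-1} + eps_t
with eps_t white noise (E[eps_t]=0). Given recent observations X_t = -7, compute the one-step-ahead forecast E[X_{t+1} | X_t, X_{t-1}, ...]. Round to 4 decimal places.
E[X_{t+1} \mid \mathcal F_t] = -3.1500

For an AR(p) model X_t = c + sum_i phi_i X_{t-i} + eps_t, the
one-step-ahead conditional mean is
  E[X_{t+1} | X_t, ...] = c + sum_i phi_i X_{t+1-i}.
Substitute known values:
  E[X_{t+1} | ...] = (0.45) * (-7)
                   = -3.1500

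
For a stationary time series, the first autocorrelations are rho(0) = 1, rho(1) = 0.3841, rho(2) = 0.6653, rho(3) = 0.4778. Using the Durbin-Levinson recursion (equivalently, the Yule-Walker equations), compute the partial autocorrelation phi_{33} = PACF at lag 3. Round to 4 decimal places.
\phi_{33} = 0.2680

The PACF at lag k is phi_{kk}, the last component of the solution
to the Yule-Walker system G_k phi = r_k where
  (G_k)_{ij} = rho(|i - j|), (r_k)_i = rho(i), i,j = 1..k.
Equivalently, Durbin-Levinson gives phi_{kk} iteratively:
  phi_{11} = rho(1)
  phi_{kk} = [rho(k) - sum_{j=1..k-1} phi_{k-1,j} rho(k-j)]
            / [1 - sum_{j=1..k-1} phi_{k-1,j} rho(j)],
  phi_{k,j} = phi_{k-1,j} - phi_{kk} phi_{k-1,k-j},  j = 1..k-1.
Step k = 1:
  phi_11 = rho(1) = 0.3841.
Step k = 2:
  phi_22 = [rho(2) - phi_11 rho(1)] / [1 - phi_11 rho(1)] = [0.6653 - (0.3841)(0.3841)] / [1 - (0.3841)(0.3841)]
         = 0.51776719 / 0.85246719 = 0.607375.
  Update: phi_21 = phi_11 - phi_22 phi_11 = 0.3841 - (0.607375)(0.3841) = 0.150807.
Step k = 3:
  phi_33 = [rho(3) - phi_21 rho(2) - phi_22 rho(1)] / [1 - phi_21 rho(1) - phi_22 rho(2)]
    numerator   = 0.4778 - (0.150807)(0.6653) - (0.607375)(0.3841) = 0.1441752
    denominator = 1 - (0.150807)(0.3841) - (0.607375)(0.6653) = 0.53798839
  phi_33 = 0.1441752 / 0.53798839 = 0.268.
Therefore phi_{33} = 0.2680.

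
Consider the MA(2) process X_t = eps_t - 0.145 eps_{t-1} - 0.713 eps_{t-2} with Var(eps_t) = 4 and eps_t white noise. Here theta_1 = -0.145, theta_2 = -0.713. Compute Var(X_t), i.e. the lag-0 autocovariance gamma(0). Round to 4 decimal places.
\gamma(0) = 6.1176

For an MA(q) process X_t = eps_t + sum_i theta_i eps_{t-i} with
Var(eps_t) = sigma^2, the variance is
  gamma(0) = sigma^2 * (1 + sum_i theta_i^2).
  sum_i theta_i^2 = (-0.145)^2 + (-0.713)^2 = 0.021025 + 0.508369 = 0.529394.
  gamma(0) = 4 * (1 + 0.529394) = 4 * 1.529394 = 6.117576, which rounds to 6.1176.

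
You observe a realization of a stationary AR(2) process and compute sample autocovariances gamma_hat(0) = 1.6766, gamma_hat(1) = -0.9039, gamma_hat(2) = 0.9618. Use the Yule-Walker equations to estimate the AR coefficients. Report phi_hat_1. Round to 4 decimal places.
\hat\phi_{1} = -0.3240

The Yule-Walker equations for an AR(p) process read, in matrix form,
  Gamma_p phi = r_p,   with   (Gamma_p)_{ij} = gamma(|i - j|),
                       (r_p)_i = gamma(i),   i,j = 1..p.
Substitute the sample gammas (Toeplitz matrix and right-hand side of size 2):
  Gamma_p = [[1.6766, -0.9039], [-0.9039, 1.6766]]
  r_p     = [-0.9039, 0.9618]
Written out:
  1.6766 phi_1 - 0.9039 phi_2 = -0.9039
  -0.9039 phi_1 + 1.6766 phi_2 = 0.9618
Solve by Cramer's rule:
  det = gamma(0)^2 - gamma(1)^2 = (1.6766)^2 - (-0.9039)^2 = 2.81098756 - 0.81703521 = 1.99395235
  phi_hat_1 = [gamma(1) gamma(0) - gamma(1) gamma(2)] / det = [(-0.9039)(1.6766) - (-0.9039)(0.9618)] / 1.99395235 = -0.64610772 / 1.99395235 = -0.324
  phi_hat_2 = [gamma(0) gamma(2) - gamma(1)^2] / det = [(1.6766)(0.9618) - (-0.9039)^2] / 1.99395235 = 0.79551867 / 1.99395235 = 0.399
So phi_hat = [-0.3240, 0.3990].
Therefore phi_hat_1 = -0.3240.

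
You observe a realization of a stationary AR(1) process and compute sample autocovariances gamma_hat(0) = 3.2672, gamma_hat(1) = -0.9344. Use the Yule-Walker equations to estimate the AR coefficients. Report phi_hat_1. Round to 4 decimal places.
\hat\phi_{1} = -0.2860

The Yule-Walker equations for an AR(p) process read, in matrix form,
  Gamma_p phi = r_p,   with   (Gamma_p)_{ij} = gamma(|i - j|),
                       (r_p)_i = gamma(i),   i,j = 1..p.
Substitute the sample gammas (Toeplitz matrix and right-hand side of size 1):
  Gamma_p = [[3.2672]]
  r_p     = [-0.9344]
With p = 1 this is the single equation gamma(0) phi_1 = gamma(1):
  phi_hat_1 = gamma(1) / gamma(0) = -0.9344 / 3.2672 = -0.2860.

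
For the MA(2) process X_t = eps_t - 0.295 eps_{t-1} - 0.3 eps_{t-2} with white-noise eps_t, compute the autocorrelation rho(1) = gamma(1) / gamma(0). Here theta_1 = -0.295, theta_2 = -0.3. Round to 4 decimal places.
\rho(1) = -0.1754

For an MA(q) process with theta_0 = 1, the autocovariance is
  gamma(k) = sigma^2 * sum_{i=0..q-k} theta_i * theta_{i+k},
and rho(k) = gamma(k) / gamma(0). Sigma^2 cancels.
  numerator   = (1)*(-0.295) + (-0.295)*(-0.3) = -0.2065.
  denominator = (1)^2 + (-0.295)^2 + (-0.3)^2 = 1.177025.
  rho(1) = -0.2065 / 1.177025 = -0.1754.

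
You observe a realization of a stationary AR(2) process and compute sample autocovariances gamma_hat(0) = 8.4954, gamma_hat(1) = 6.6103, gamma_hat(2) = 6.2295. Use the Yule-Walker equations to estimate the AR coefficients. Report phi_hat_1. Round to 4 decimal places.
\hat\phi_{1} = 0.5260

The Yule-Walker equations for an AR(p) process read, in matrix form,
  Gamma_p phi = r_p,   with   (Gamma_p)_{ij} = gamma(|i - j|),
                       (r_p)_i = gamma(i),   i,j = 1..p.
Substitute the sample gammas (Toeplitz matrix and right-hand side of size 2):
  Gamma_p = [[8.4954, 6.6103], [6.6103, 8.4954]]
  r_p     = [6.6103, 6.2295]
Written out:
  8.4954 phi_1 + 6.6103 phi_2 = 6.6103
  6.6103 phi_1 + 8.4954 phi_2 = 6.2295
Solve by Cramer's rule:
  det = gamma(0)^2 - gamma(1)^2 = (8.4954)^2 - (6.6103)^2 = 72.17182116 - 43.69606609 = 28.47575507
  phi_hat_1 = [gamma(1) gamma(0) - gamma(1) gamma(2)] / det = [(6.6103)(8.4954) - (6.6103)(6.2295)] / 28.47575507 = 14.97827877 / 28.47575507 = 0.526
  phi_hat_2 = [gamma(0) gamma(2) - gamma(1)^2] / det = [(8.4954)(6.2295) - (6.6103)^2] / 28.47575507 = 9.22602821 / 28.47575507 = 0.324
So phi_hat = [0.5260, 0.3240].
Therefore phi_hat_1 = 0.5260.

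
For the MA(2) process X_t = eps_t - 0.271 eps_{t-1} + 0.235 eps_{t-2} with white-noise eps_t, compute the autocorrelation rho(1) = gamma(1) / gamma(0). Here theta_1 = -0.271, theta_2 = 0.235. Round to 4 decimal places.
\rho(1) = -0.2965

For an MA(q) process with theta_0 = 1, the autocovariance is
  gamma(k) = sigma^2 * sum_{i=0..q-k} theta_i * theta_{i+k},
and rho(k) = gamma(k) / gamma(0). Sigma^2 cancels.
  numerator   = (1)*(-0.271) + (-0.271)*(0.235) = -0.334685.
  denominator = (1)^2 + (-0.271)^2 + (0.235)^2 = 1.128666.
  rho(1) = -0.334685 / 1.128666 = -0.2965.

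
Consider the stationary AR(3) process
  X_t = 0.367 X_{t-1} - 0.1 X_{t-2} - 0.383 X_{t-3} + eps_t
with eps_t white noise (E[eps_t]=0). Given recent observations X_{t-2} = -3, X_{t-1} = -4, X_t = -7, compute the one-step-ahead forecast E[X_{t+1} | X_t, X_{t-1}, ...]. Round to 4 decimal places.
E[X_{t+1} \mid \mathcal F_t] = -1.0200

For an AR(p) model X_t = c + sum_i phi_i X_{t-i} + eps_t, the
one-step-ahead conditional mean is
  E[X_{t+1} | X_t, ...] = c + sum_i phi_i X_{t+1-i}.
Substitute known values:
  E[X_{t+1} | ...] = (0.367) * (-7) + (-0.1) * (-4) + (-0.383) * (-3)
                   = -1.0200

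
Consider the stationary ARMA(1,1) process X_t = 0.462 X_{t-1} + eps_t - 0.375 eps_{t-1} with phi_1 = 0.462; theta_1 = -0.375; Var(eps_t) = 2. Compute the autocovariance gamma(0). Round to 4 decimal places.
\gamma(0) = 2.0192

Multiply the model equation by X_{t-k} and take expectations. With theta_0 = psi_0 = 1 and psi_j the MA(infinity) weights, this gives
  gamma(k) - sum_i phi_i gamma(k-i) = c_k,
  c_k = sigma^2 * sum_{j=k..q} theta_j psi_{j-k}   (c_k = 0 for k > q),
using gamma(-m) = gamma(m).
psi-weights needed (psi_j = theta_j + sum_i phi_i psi_{j-i}):
  psi_1 = theta_1 + phi_1 = -0.375 + (0.462) = 0.087
Right-hand sides:
  c_0 = sigma^2 (1 + theta_1 psi_1) = 2 * (1 + (-0.375)(0.087)) = 2 * 0.967375 = 1.93475
  c_1 = sigma^2 theta_1 = 2 * (-0.375) = -0.75
  c_2 = 0
Equations for k = 0 and k = 1 (AR order 1):
  gamma(0) = phi_1 gamma(1) + c_0
  gamma(1) = phi_1 gamma(0) + c_1
Substituting the second into the first: gamma(0) (1 - phi_1^2) = c_0 + phi_1 c_1, so
  gamma(0) = (c_0 + phi_1 c_1) / (1 - phi_1^2) = (1.93475 + (0.462)(-0.75)) / (1 - (0.462)^2) = 1.58825 / 0.786556 = 2.019246.
Therefore gamma(0) = 2.0192 (to 4 decimal places).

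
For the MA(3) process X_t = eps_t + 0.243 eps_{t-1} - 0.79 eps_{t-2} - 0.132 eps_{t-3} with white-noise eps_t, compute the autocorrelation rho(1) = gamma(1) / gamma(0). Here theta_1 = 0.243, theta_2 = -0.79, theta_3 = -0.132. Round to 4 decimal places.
\rho(1) = 0.0913

For an MA(q) process with theta_0 = 1, the autocovariance is
  gamma(k) = sigma^2 * sum_{i=0..q-k} theta_i * theta_{i+k},
and rho(k) = gamma(k) / gamma(0). Sigma^2 cancels.
  numerator   = (1)*(0.243) + (0.243)*(-0.79) + (-0.79)*(-0.132) = 0.15531.
  denominator = (1)^2 + (0.243)^2 + (-0.79)^2 + (-0.132)^2 = 1.700573.
  rho(1) = 0.15531 / 1.700573 = 0.0913.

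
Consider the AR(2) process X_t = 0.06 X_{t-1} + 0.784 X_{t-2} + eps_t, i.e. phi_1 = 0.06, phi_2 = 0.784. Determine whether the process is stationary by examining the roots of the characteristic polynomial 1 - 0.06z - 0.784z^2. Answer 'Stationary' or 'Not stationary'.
\text{Stationary}

The AR(p) characteristic polynomial is P(z) = 1 - 0.06z - 0.784z^2.
Stationarity requires all roots to lie outside the unit circle, i.e. |z| > 1 for every root.
Set 1 + (-0.06) z + (-0.784) z^2 = 0, i.e. a z^2 + b z + c = 0 with a = -0.784, b = -0.06, c = 1.
Discriminant D = b^2 - 4ac = (-0.06)^2 - 4*(-0.784)*1 = 0.0036 - (-3.136) = 3.1396.
D >= 0, so the roots are real: z = (-b +/- sqrt(D)) / (2a) = (0.06 +/- 1.771892) / (-1.568).
  z_1 = (0.06 + 1.771892) / (-1.568) = -1.1683,   |z_1| = 1.1683.
  z_2 = (0.06 - 1.771892) / (-1.568) = 1.0918,   |z_2| = 1.0918.
Moduli of all roots: 1.1683, 1.0918.
All moduli strictly greater than 1? Yes.
Verdict: Stationary.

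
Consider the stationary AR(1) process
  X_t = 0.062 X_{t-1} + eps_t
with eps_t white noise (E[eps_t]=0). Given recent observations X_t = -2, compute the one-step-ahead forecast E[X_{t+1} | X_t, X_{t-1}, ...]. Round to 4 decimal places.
E[X_{t+1} \mid \mathcal F_t] = -0.1240

For an AR(p) model X_t = c + sum_i phi_i X_{t-i} + eps_t, the
one-step-ahead conditional mean is
  E[X_{t+1} | X_t, ...] = c + sum_i phi_i X_{t+1-i}.
Substitute known values:
  E[X_{t+1} | ...] = (0.062) * (-2)
                   = -0.1240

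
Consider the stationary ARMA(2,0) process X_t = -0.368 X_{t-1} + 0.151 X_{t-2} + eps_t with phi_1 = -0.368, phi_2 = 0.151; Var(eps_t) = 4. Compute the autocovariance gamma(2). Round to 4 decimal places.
\gamma(2) = 1.5651

Multiply the model equation by X_{t-k} and take expectations. With theta_0 = psi_0 = 1 and psi_j the MA(infinity) weights, this gives
  gamma(k) - sum_i phi_i gamma(k-i) = c_k,
  c_k = sigma^2 * sum_{j=k..q} theta_j psi_{j-k}   (c_k = 0 for k > q),
using gamma(-m) = gamma(m).
Pure AR (q = 0): c_0 = sigma^2 = 4, c_k = 0 for k >= 1.
Equations for k = 0, 1, 2 (AR order 2, c_2 = 0):
  (E0) gamma(0) = phi_1 gamma(1) + phi_2 gamma(2) + c_0
  (E1) gamma(1) = phi_1 gamma(0) + phi_2 gamma(1) + c_1
  (E2) gamma(2) = phi_1 gamma(1) + phi_2 gamma(0)
From (E1): gamma(1) = A gamma(0) + B with
  A = phi_1 / (1 - phi_2) = -0.368 / 0.849 = -0.433451,   B = c_1 / (1 - phi_2) = 0 / 0.849 = 0.
Insert (E2) into (E0): gamma(0) (1 - phi_2^2) = phi_1 (1 + phi_2) gamma(1) + c_0.
  phi_1 (1 + phi_2) = (-0.368)(1.151) = -0.423568,   1 - phi_2^2 = 0.977199.
Replace gamma(1) by A gamma(0) + B and collect gamma(0):
  gamma(0) [0.977199 - (-0.423568)(-0.433451)] = c_0 = 4
  gamma(0) * 0.793603 = 4
  gamma(0) = 4 / 0.793603 = 5.040304.
  gamma(1) = A gamma(0) = (-0.433451)(5.040304) = -2.184725.
  gamma(2) = phi_1 gamma(1) + phi_2 gamma(0) = (-0.368)(-2.184725) + (0.151)(5.040304) = 1.565065.
Therefore gamma(2) = 1.5651 (to 4 decimal places).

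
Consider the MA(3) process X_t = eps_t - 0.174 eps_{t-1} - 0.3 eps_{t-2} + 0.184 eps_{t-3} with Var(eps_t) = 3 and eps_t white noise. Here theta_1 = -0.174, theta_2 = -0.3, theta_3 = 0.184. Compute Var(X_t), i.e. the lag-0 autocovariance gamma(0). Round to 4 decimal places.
\gamma(0) = 3.4624

For an MA(q) process X_t = eps_t + sum_i theta_i eps_{t-i} with
Var(eps_t) = sigma^2, the variance is
  gamma(0) = sigma^2 * (1 + sum_i theta_i^2).
  sum_i theta_i^2 = (-0.174)^2 + (-0.3)^2 + (0.184)^2 = 0.030276 + 0.09 + 0.033856 = 0.154132.
  gamma(0) = 3 * (1 + 0.154132) = 3 * 1.154132 = 3.462396, which rounds to 3.4624.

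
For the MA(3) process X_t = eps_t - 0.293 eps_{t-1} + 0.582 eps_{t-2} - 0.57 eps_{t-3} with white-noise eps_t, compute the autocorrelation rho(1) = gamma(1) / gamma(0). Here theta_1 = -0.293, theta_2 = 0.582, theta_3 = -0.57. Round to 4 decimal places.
\rho(1) = -0.4546

For an MA(q) process with theta_0 = 1, the autocovariance is
  gamma(k) = sigma^2 * sum_{i=0..q-k} theta_i * theta_{i+k},
and rho(k) = gamma(k) / gamma(0). Sigma^2 cancels.
  numerator   = (1)*(-0.293) + (-0.293)*(0.582) + (0.582)*(-0.57) = -0.795266.
  denominator = (1)^2 + (-0.293)^2 + (0.582)^2 + (-0.57)^2 = 1.749473.
  rho(1) = -0.795266 / 1.749473 = -0.4546.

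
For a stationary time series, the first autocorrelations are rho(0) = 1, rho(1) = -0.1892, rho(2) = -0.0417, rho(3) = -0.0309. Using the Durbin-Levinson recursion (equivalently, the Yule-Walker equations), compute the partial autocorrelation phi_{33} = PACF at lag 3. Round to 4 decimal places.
\phi_{33} = -0.0570

The PACF at lag k is phi_{kk}, the last component of the solution
to the Yule-Walker system G_k phi = r_k where
  (G_k)_{ij} = rho(|i - j|), (r_k)_i = rho(i), i,j = 1..k.
Equivalently, Durbin-Levinson gives phi_{kk} iteratively:
  phi_{11} = rho(1)
  phi_{kk} = [rho(k) - sum_{j=1..k-1} phi_{k-1,j} rho(k-j)]
            / [1 - sum_{j=1..k-1} phi_{k-1,j} rho(j)],
  phi_{k,j} = phi_{k-1,j} - phi_{kk} phi_{k-1,k-j},  j = 1..k-1.
Step k = 1:
  phi_11 = rho(1) = -0.1892.
Step k = 2:
  phi_22 = [rho(2) - phi_11 rho(1)] / [1 - phi_11 rho(1)] = [-0.0417 - (-0.1892)(-0.1892)] / [1 - (-0.1892)(-0.1892)]
         = -0.07749664 / 0.96420336 = -0.080374.
  Update: phi_21 = phi_11 - phi_22 phi_11 = -0.1892 - (-0.080374)(-0.1892) = -0.204407.
Step k = 3:
  phi_33 = [rho(3) - phi_21 rho(2) - phi_22 rho(1)] / [1 - phi_21 rho(1) - phi_22 rho(2)]
    numerator   = -0.0309 - (-0.204407)(-0.0417) - (-0.080374)(-0.1892) = -0.05463047
    denominator = 1 - (-0.204407)(-0.1892) - (-0.080374)(-0.0417) = 0.95797466
  phi_33 = -0.05463047 / 0.95797466 = -0.057.
Therefore phi_{33} = -0.0570.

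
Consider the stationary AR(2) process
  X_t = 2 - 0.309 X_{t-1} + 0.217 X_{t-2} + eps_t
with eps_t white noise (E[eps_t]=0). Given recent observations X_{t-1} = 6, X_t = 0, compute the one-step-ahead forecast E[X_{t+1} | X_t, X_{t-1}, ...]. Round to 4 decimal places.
E[X_{t+1} \mid \mathcal F_t] = 3.3020

For an AR(p) model X_t = c + sum_i phi_i X_{t-i} + eps_t, the
one-step-ahead conditional mean is
  E[X_{t+1} | X_t, ...] = c + sum_i phi_i X_{t+1-i}.
Substitute known values:
  E[X_{t+1} | ...] = 2 + (-0.309) * (0) + (0.217) * (6)
                   = 3.3020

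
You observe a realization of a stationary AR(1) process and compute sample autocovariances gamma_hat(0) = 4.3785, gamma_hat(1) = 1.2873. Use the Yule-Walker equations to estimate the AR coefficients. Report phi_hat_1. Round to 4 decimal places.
\hat\phi_{1} = 0.2940

The Yule-Walker equations for an AR(p) process read, in matrix form,
  Gamma_p phi = r_p,   with   (Gamma_p)_{ij} = gamma(|i - j|),
                       (r_p)_i = gamma(i),   i,j = 1..p.
Substitute the sample gammas (Toeplitz matrix and right-hand side of size 1):
  Gamma_p = [[4.3785]]
  r_p     = [1.2873]
With p = 1 this is the single equation gamma(0) phi_1 = gamma(1):
  phi_hat_1 = gamma(1) / gamma(0) = 1.2873 / 4.3785 = 0.2940.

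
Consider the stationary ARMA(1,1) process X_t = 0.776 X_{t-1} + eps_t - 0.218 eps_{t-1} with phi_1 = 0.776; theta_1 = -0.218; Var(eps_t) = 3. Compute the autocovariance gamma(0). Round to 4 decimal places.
\gamma(0) = 5.3480

Multiply the model equation by X_{t-k} and take expectations. With theta_0 = psi_0 = 1 and psi_j the MA(infinity) weights, this gives
  gamma(k) - sum_i phi_i gamma(k-i) = c_k,
  c_k = sigma^2 * sum_{j=k..q} theta_j psi_{j-k}   (c_k = 0 for k > q),
using gamma(-m) = gamma(m).
psi-weights needed (psi_j = theta_j + sum_i phi_i psi_{j-i}):
  psi_1 = theta_1 + phi_1 = -0.218 + (0.776) = 0.558
Right-hand sides:
  c_0 = sigma^2 (1 + theta_1 psi_1) = 3 * (1 + (-0.218)(0.558)) = 3 * 0.878356 = 2.635068
  c_1 = sigma^2 theta_1 = 3 * (-0.218) = -0.654
  c_2 = 0
Equations for k = 0 and k = 1 (AR order 1):
  gamma(0) = phi_1 gamma(1) + c_0
  gamma(1) = phi_1 gamma(0) + c_1
Substituting the second into the first: gamma(0) (1 - phi_1^2) = c_0 + phi_1 c_1, so
  gamma(0) = (c_0 + phi_1 c_1) / (1 - phi_1^2) = (2.635068 + (0.776)(-0.654)) / (1 - (0.776)^2) = 2.127564 / 0.397824 = 5.348003.
Therefore gamma(0) = 5.3480 (to 4 decimal places).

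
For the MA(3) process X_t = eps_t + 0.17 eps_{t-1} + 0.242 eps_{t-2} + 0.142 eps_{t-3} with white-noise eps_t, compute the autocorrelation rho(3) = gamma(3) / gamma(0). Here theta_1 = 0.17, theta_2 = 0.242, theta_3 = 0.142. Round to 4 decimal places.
\rho(3) = 0.1282

For an MA(q) process with theta_0 = 1, the autocovariance is
  gamma(k) = sigma^2 * sum_{i=0..q-k} theta_i * theta_{i+k},
and rho(k) = gamma(k) / gamma(0). Sigma^2 cancels.
  numerator   = (1)*(0.142) = 0.142.
  denominator = (1)^2 + (0.17)^2 + (0.242)^2 + (0.142)^2 = 1.107628.
  rho(3) = 0.142 / 1.107628 = 0.1282.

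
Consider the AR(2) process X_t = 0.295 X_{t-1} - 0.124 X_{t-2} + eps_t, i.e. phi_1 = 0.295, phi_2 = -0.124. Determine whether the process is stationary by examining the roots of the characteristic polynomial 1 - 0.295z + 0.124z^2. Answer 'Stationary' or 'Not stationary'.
\text{Stationary}

The AR(p) characteristic polynomial is P(z) = 1 - 0.295z + 0.124z^2.
Stationarity requires all roots to lie outside the unit circle, i.e. |z| > 1 for every root.
Set 1 + (-0.295) z + (0.124) z^2 = 0, i.e. a z^2 + b z + c = 0 with a = 0.124, b = -0.295, c = 1.
Discriminant D = b^2 - 4ac = (-0.295)^2 - 4*(0.124)*1 = 0.087025 - (0.496) = -0.408975.
D < 0, so the roots are the complex-conjugate pair z = (-b +/- i sqrt(-D)) / (2a) = 1.1895 +/- 2.5787i.
For a conjugate pair |z|^2 = z * conj(z) = (product of roots) = c/a = 1/(0.124) = 8.064516, so |z| = sqrt(8.064516) = 2.8398 for both roots.
Moduli of all roots: 2.8398, 2.8398.
All moduli strictly greater than 1? Yes.
Verdict: Stationary.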